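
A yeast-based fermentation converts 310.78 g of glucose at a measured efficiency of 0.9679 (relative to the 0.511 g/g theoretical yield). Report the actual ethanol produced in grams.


Actual ethanol: m = 0.511 * 310.78 * 0.9679
m = 153.7108 g

153.7108 g


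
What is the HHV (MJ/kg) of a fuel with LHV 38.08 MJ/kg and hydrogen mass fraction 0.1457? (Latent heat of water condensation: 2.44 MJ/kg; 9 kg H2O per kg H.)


HHV = LHV + H_frac * 9 * 2.44
= 38.08 + 0.1457 * 9 * 2.44
= 41.2796 MJ/kg

41.2796 MJ/kg


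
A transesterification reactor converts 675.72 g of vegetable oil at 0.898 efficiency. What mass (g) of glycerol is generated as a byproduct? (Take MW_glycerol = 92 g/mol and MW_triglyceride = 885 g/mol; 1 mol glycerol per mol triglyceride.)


glycerol = oil * conv * (92/885)
= 675.72 * 0.898 * 92 / 885
= 63.0794 g

63.0794 g


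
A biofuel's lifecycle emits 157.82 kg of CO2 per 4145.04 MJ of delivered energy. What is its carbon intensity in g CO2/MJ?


CI = CO2 * 1000 / E
= 157.82 * 1000 / 4145.04
= 38.0744 g CO2/MJ

38.0744 g CO2/MJ


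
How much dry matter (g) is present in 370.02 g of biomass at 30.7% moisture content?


Wd = Ww * (1 - MC/100)
= 370.02 * (1 - 30.7/100)
= 256.4239 g

256.4239 g


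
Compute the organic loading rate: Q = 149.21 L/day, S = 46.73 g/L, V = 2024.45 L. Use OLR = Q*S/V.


OLR = Q * S / V
= 149.21 * 46.73 / 2024.45
= 3.4442 g/L/day

3.4442 g/L/day


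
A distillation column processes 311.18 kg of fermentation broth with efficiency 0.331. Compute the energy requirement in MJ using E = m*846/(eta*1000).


E = m * 846 / (eta * 1000)
= 311.18 * 846 / (0.331 * 1000)
= 795.3422 MJ

795.3422 MJ


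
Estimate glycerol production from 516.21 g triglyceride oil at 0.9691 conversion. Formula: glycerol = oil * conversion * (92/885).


glycerol = oil * conv * (92/885)
= 516.21 * 0.9691 * 92 / 885
= 52.0043 g

52.0043 g


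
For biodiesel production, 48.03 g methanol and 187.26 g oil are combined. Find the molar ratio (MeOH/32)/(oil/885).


Molar ratio = n_MeOH / n_oil = (MeOH/32) / (oil/885) = (MeOH * 885) / (32 * oil)
= (48.03 * 885) / (32 * 187.26)
= 7.0935

7.0935


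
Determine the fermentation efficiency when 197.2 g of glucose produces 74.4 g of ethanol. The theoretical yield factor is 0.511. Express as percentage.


Fermentation efficiency = (actual / (0.511 * glucose)) * 100
= (74.4 / (0.511 * 197.2)) * 100
= 73.8321%

73.8321%


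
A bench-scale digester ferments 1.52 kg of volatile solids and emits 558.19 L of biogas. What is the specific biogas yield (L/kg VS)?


Y = V / VS
= 558.19 / 1.52
= 367.2303 L/kg VS

367.2303 L/kg VS


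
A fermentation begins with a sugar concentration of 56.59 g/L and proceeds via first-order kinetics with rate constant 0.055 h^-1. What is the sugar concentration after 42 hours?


S = S0 * exp(-k * t)
S = 56.59 * exp(-0.055 * 42)
S = 5.6172 g/L

5.6172 g/L


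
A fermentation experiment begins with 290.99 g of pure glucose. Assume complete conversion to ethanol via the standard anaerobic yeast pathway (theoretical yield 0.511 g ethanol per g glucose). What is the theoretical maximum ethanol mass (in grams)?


Theoretical ethanol yield: m_EtOH = 0.511 * m_glucose
m_EtOH = 0.511 * 290.99 = 148.6959 g

148.6959 g


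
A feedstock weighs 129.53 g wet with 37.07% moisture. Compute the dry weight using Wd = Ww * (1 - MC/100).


Wd = Ww * (1 - MC/100)
= 129.53 * (1 - 37.07/100)
= 81.5132 g

81.5132 g


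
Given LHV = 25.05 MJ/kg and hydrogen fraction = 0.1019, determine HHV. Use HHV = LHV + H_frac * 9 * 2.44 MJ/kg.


HHV = LHV + H_frac * 9 * 2.44
= 25.05 + 0.1019 * 9 * 2.44
= 27.2877 MJ/kg

27.2877 MJ/kg


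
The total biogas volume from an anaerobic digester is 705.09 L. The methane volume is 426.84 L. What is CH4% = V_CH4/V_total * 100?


CH4% = V_CH4 / V_total * 100
= 426.84 / 705.09 * 100
= 60.5370%

60.5370%


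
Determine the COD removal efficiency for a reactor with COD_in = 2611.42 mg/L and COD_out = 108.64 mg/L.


eta = (COD_in - COD_out) / COD_in * 100
= (2611.42 - 108.64) / 2611.42 * 100
= 95.8398%

95.8398%


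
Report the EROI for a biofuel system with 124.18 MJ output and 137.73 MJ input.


EROI = E_out / E_in
= 124.18 / 137.73
= 0.9016

0.9016


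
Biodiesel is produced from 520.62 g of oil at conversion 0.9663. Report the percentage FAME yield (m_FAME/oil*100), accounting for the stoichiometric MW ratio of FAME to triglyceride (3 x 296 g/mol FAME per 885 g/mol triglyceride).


m_FAME = oil * conv * (3 * 296 / 885) = oil * conv * (888/885)
= 520.62 * 0.9663 * 888 / 885
= 504.7804 g
Y = m_FAME / oil * 100 = conv * (888/885) * 100
= 0.9663 * 888 / 885 * 100
= 96.96%

96.96%


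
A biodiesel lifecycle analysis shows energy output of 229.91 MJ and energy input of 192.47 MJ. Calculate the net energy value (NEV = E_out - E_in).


NEV = E_out - E_in
= 229.91 - 192.47
= 37.4400 MJ

37.4400 MJ


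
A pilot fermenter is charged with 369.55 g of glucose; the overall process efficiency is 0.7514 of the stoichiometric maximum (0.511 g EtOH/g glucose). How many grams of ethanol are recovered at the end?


Actual ethanol: m = 0.511 * 369.55 * 0.7514
m = 141.8944 g

141.8944 g


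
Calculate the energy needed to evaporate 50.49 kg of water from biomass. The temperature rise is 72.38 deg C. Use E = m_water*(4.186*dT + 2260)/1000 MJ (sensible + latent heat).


E = m_water * (4.186 * dT + 2260) / 1000
= 50.49 * (4.186 * 72.38 + 2260) / 1000
= 129.4050 MJ

129.4050 MJ


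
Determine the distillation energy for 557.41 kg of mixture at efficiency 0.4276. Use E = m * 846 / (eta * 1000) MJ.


E = m * 846 / (eta * 1000)
= 557.41 * 846 / (0.4276 * 1000)
= 1102.8271 MJ

1102.8271 MJ


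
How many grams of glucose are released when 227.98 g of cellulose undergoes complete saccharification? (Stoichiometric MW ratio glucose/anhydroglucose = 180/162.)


glucose = cellulose * 180/162
= 227.98 * 180/162
= 253.3111 g

253.3111 g


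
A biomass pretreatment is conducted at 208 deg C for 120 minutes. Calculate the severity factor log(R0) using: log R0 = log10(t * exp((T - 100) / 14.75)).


logR0 = log10(t * exp((T - 100) / 14.75))
= log10(120 * exp((208 - 100) / 14.75))
= 5.2591

5.2591


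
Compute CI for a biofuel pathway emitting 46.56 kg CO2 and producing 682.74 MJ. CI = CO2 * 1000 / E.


CI = CO2 * 1000 / E
= 46.56 * 1000 / 682.74
= 68.1958 g CO2/MJ

68.1958 g CO2/MJ


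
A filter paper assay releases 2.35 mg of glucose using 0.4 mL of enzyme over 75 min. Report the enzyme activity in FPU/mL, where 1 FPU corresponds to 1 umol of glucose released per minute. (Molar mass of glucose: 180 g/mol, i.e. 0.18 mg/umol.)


Activity = glucose_mg / (0.18 mg/umol * V_mL * t_min)
= 2.35 / (0.18 * 0.4 * 75)
= 0.4352 FPU/mL

0.4352 FPU/mL


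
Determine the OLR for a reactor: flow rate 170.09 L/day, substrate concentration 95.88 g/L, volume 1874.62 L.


OLR = Q * S / V
= 170.09 * 95.88 / 1874.62
= 8.6995 g/L/day

8.6995 g/L/day


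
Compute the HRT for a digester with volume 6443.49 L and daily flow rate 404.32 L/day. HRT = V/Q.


HRT = V / Q
= 6443.49 / 404.32
= 15.9366 days

15.9366 days


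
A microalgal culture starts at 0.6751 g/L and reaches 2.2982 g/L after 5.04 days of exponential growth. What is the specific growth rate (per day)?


mu = ln(X2/X1) / dt
= ln(2.2982/0.6751) / 5.04
= 0.2431 per day

0.2431 per day


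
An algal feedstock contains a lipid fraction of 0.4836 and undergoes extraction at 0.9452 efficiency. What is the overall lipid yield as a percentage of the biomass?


Y = lipid_content * extraction_eff * 100
= 0.4836 * 0.9452 * 100
= 45.7099%

45.7099%


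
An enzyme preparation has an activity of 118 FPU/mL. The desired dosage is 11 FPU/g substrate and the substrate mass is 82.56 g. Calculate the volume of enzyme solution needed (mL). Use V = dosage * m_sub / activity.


V = dosage * m_sub / activity
V = 11 * 82.56 / 118
V = 7.6963 mL

7.6963 mL


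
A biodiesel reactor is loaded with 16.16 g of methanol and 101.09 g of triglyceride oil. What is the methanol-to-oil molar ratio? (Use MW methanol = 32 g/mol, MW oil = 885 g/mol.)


Molar ratio = n_MeOH / n_oil = (MeOH/32) / (oil/885) = (MeOH * 885) / (32 * oil)
= (16.16 * 885) / (32 * 101.09)
= 4.4211

4.4211


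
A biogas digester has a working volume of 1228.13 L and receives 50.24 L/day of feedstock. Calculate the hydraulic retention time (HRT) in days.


HRT = V / Q
= 1228.13 / 50.24
= 24.4453 days

24.4453 days


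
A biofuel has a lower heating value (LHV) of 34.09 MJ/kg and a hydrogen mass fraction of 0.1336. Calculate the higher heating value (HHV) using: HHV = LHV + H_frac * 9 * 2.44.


HHV = LHV + H_frac * 9 * 2.44
= 34.09 + 0.1336 * 9 * 2.44
= 37.0239 MJ/kg

37.0239 MJ/kg


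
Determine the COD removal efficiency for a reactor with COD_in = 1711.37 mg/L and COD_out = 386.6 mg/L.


eta = (COD_in - COD_out) / COD_in * 100
= (1711.37 - 386.6) / 1711.37 * 100
= 77.4099%

77.4099%


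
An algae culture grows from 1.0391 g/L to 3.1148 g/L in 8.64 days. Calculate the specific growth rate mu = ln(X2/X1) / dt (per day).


mu = ln(X2/X1) / dt
= ln(3.1148/1.0391) / 8.64
= 0.1271 per day

0.1271 per day


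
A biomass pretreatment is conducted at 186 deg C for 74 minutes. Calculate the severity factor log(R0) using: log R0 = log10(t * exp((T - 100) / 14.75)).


logR0 = log10(t * exp((T - 100) / 14.75))
= log10(74 * exp((186 - 100) / 14.75))
= 4.4014

4.4014


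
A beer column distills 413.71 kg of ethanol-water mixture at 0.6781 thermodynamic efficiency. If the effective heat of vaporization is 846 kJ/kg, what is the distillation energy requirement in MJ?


E = m * 846 / (eta * 1000)
= 413.71 * 846 / (0.6781 * 1000)
= 516.1461 MJ

516.1461 MJ


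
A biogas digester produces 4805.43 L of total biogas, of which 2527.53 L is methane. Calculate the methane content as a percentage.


CH4% = V_CH4 / V_total * 100
= 2527.53 / 4805.43 * 100
= 52.5974%

52.5974%


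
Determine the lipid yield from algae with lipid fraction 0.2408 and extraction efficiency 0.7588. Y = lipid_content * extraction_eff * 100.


Y = lipid_content * extraction_eff * 100
= 0.2408 * 0.7588 * 100
= 18.2719%

18.2719%


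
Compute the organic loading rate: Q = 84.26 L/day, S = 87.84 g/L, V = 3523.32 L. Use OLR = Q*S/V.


OLR = Q * S / V
= 84.26 * 87.84 / 3523.32
= 2.1007 g/L/day

2.1007 g/L/day


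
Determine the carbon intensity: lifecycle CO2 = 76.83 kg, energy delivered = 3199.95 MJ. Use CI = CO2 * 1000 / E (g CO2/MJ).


CI = CO2 * 1000 / E
= 76.83 * 1000 / 3199.95
= 24.0098 g CO2/MJ

24.0098 g CO2/MJ


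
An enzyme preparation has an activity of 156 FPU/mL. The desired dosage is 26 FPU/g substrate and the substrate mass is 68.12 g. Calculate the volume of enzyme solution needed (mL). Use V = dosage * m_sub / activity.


V = dosage * m_sub / activity
V = 26 * 68.12 / 156
V = 11.3533 mL

11.3533 mL


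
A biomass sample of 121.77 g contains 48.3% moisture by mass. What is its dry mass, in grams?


Wd = Ww * (1 - MC/100)
= 121.77 * (1 - 48.3/100)
= 62.9551 g

62.9551 g


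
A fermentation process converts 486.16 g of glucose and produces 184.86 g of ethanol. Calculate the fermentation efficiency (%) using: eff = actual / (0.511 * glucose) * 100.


Fermentation efficiency = (actual / (0.511 * glucose)) * 100
= (184.86 / (0.511 * 486.16)) * 100
= 74.4120%

74.4120%


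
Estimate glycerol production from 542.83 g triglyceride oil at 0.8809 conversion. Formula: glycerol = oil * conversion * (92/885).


glycerol = oil * conv * (92/885)
= 542.83 * 0.8809 * 92 / 885
= 49.7090 g

49.7090 g


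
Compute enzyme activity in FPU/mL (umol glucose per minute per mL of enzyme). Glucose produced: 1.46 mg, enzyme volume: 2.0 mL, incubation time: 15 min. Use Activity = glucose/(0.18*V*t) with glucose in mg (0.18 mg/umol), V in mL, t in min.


Activity = glucose_mg / (0.18 mg/umol * V_mL * t_min)
= 1.46 / (0.18 * 2.0 * 15)
= 0.2704 FPU/mL

0.2704 FPU/mL


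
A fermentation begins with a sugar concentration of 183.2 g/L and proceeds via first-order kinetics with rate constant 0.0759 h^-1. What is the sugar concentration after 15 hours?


S = S0 * exp(-k * t)
S = 183.2 * exp(-0.0759 * 15)
S = 58.6788 g/L

58.6788 g/L


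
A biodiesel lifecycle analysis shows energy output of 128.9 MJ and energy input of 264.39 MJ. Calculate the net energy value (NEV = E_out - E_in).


NEV = E_out - E_in
= 128.9 - 264.39
= -135.4900 MJ

-135.4900 MJ


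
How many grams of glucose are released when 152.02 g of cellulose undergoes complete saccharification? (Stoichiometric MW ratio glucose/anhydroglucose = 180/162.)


glucose = cellulose * 180/162
= 152.02 * 180/162
= 168.9111 g

168.9111 g


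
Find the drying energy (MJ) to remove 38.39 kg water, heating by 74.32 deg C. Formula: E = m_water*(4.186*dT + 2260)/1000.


E = m_water * (4.186 * dT + 2260) / 1000
= 38.39 * (4.186 * 74.32 + 2260) / 1000
= 98.7047 MJ

98.7047 MJ


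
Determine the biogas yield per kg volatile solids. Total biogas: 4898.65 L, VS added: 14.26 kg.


Y = V / VS
= 4898.65 / 14.26
= 343.5238 L/kg VS

343.5238 L/kg VS


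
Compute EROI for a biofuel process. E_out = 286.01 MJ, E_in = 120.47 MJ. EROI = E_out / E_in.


EROI = E_out / E_in
= 286.01 / 120.47
= 2.3741

2.3741


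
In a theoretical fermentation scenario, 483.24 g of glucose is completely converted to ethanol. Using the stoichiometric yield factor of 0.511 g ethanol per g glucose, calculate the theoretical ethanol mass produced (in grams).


Theoretical ethanol yield: m_EtOH = 0.511 * m_glucose
m_EtOH = 0.511 * 483.24 = 246.9356 g

246.9356 g


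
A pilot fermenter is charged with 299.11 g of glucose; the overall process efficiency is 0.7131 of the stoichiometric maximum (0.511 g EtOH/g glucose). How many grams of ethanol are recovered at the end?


Actual ethanol: m = 0.511 * 299.11 * 0.7131
m = 108.9939 g

108.9939 g


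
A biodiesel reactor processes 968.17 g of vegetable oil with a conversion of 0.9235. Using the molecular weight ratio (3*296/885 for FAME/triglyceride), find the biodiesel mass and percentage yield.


m_FAME = oil * conv * (3 * 296 / 885) = oil * conv * (888/885)
= 968.17 * 0.9235 * 888 / 885
= 897.1359 g
Y = m_FAME / oil * 100 = conv * (888/885) * 100
= 0.9235 * 888 / 885 * 100
= 92.66%

897.1359 g FAME; Y = 92.66%


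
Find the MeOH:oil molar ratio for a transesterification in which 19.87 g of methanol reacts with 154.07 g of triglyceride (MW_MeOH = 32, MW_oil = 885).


Molar ratio = n_MeOH / n_oil = (MeOH/32) / (oil/885) = (MeOH * 885) / (32 * oil)
= (19.87 * 885) / (32 * 154.07)
= 3.5668

3.5668


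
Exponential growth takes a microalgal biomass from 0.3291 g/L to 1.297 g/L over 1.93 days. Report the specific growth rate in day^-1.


mu = ln(X2/X1) / dt
= ln(1.297/0.3291) / 1.93
= 0.7106 per day

0.7106 per day


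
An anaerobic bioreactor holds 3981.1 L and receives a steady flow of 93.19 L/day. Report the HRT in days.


HRT = V / Q
= 3981.1 / 93.19
= 42.7202 days

42.7202 days


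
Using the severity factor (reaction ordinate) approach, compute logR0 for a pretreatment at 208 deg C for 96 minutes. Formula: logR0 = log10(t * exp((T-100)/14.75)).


logR0 = log10(t * exp((T - 100) / 14.75))
= log10(96 * exp((208 - 100) / 14.75))
= 5.1622

5.1622


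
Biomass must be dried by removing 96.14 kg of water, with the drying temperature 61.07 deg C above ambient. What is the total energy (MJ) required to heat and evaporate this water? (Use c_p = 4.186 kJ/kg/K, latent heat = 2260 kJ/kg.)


E = m_water * (4.186 * dT + 2260) / 1000
= 96.14 * (4.186 * 61.07 + 2260) / 1000
= 241.8535 MJ

241.8535 MJ


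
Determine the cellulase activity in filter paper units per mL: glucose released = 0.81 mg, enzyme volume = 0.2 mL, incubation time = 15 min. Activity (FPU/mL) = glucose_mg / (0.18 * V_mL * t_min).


Activity = glucose_mg / (0.18 mg/umol * V_mL * t_min)
= 0.81 / (0.18 * 0.2 * 15)
= 1.5000 FPU/mL

1.5000 FPU/mL


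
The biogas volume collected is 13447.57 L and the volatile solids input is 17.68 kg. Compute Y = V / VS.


Y = V / VS
= 13447.57 / 17.68
= 760.6092 L/kg VS

760.6092 L/kg VS


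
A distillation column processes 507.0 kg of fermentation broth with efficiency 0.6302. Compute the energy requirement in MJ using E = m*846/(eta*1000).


E = m * 846 / (eta * 1000)
= 507.0 * 846 / (0.6302 * 1000)
= 680.6125 MJ

680.6125 MJ


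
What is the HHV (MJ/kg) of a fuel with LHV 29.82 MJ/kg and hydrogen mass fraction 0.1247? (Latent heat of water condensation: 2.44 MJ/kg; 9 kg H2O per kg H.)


HHV = LHV + H_frac * 9 * 2.44
= 29.82 + 0.1247 * 9 * 2.44
= 32.5584 MJ/kg

32.5584 MJ/kg


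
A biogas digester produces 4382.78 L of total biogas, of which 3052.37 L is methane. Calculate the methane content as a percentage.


CH4% = V_CH4 / V_total * 100
= 3052.37 / 4382.78 * 100
= 69.6446%

69.6446%


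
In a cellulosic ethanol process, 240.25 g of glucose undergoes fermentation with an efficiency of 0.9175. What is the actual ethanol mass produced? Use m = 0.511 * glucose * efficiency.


Actual ethanol: m = 0.511 * 240.25 * 0.9175
m = 112.6394 g

112.6394 g


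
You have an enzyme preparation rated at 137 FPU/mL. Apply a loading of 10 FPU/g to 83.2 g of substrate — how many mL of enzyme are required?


V = dosage * m_sub / activity
V = 10 * 83.2 / 137
V = 6.0730 mL

6.0730 mL


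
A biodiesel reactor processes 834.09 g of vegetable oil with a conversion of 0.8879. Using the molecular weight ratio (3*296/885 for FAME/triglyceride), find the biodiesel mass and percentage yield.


m_FAME = oil * conv * (3 * 296 / 885) = oil * conv * (888/885)
= 834.09 * 0.8879 * 888 / 885
= 743.0990 g
Y = m_FAME / oil * 100 = conv * (888/885) * 100
= 0.8879 * 888 / 885 * 100
= 89.09%

743.0990 g FAME; Y = 89.09%


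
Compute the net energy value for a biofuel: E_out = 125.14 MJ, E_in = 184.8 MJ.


NEV = E_out - E_in
= 125.14 - 184.8
= -59.6600 MJ

-59.6600 MJ


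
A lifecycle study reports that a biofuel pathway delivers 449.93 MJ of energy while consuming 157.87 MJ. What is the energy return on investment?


EROI = E_out / E_in
= 449.93 / 157.87
= 2.8500

2.8500


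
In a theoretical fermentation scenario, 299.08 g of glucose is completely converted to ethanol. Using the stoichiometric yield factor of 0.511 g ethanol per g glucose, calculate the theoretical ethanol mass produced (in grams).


Theoretical ethanol yield: m_EtOH = 0.511 * m_glucose
m_EtOH = 0.511 * 299.08 = 152.8299 g

152.8299 g


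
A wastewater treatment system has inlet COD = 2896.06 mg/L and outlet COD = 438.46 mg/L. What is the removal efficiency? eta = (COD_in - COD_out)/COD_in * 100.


eta = (COD_in - COD_out) / COD_in * 100
= (2896.06 - 438.46) / 2896.06 * 100
= 84.8601%

84.8601%


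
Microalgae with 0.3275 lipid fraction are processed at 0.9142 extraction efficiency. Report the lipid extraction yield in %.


Y = lipid_content * extraction_eff * 100
= 0.3275 * 0.9142 * 100
= 29.9401%

29.9401%


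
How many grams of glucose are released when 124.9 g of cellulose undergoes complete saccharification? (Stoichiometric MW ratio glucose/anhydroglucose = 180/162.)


glucose = cellulose * 180/162
= 124.9 * 180/162
= 138.7778 g

138.7778 g


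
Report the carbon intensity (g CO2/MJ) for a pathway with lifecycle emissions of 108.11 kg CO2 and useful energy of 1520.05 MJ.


CI = CO2 * 1000 / E
= 108.11 * 1000 / 1520.05
= 71.1227 g CO2/MJ

71.1227 g CO2/MJ


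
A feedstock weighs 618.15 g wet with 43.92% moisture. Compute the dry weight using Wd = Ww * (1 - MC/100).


Wd = Ww * (1 - MC/100)
= 618.15 * (1 - 43.92/100)
= 346.6585 g

346.6585 g


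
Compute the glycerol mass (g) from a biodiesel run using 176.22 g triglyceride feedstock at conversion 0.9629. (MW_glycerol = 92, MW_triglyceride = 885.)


glycerol = oil * conv * (92/885)
= 176.22 * 0.9629 * 92 / 885
= 17.6393 g

17.6393 g


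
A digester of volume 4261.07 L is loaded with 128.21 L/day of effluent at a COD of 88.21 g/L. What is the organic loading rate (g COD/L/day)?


OLR = Q * S / V
= 128.21 * 88.21 / 4261.07
= 2.6541 g/L/day

2.6541 g/L/day


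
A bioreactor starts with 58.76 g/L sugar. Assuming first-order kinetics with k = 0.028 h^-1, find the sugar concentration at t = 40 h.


S = S0 * exp(-k * t)
S = 58.76 * exp(-0.028 * 40)
S = 19.1722 g/L

19.1722 g/L


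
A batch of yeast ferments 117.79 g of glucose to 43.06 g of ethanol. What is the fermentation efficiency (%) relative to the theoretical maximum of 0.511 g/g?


Fermentation efficiency = (actual / (0.511 * glucose)) * 100
= (43.06 / (0.511 * 117.79)) * 100
= 71.5393%

71.5393%


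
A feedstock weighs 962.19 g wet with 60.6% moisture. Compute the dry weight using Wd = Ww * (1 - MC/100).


Wd = Ww * (1 - MC/100)
= 962.19 * (1 - 60.6/100)
= 379.1029 g

379.1029 g


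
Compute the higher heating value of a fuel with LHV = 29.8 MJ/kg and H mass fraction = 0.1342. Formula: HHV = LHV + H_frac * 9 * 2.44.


HHV = LHV + H_frac * 9 * 2.44
= 29.8 + 0.1342 * 9 * 2.44
= 32.7470 MJ/kg

32.7470 MJ/kg


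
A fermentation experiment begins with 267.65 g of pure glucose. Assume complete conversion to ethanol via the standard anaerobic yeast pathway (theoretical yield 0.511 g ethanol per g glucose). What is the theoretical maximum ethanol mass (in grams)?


Theoretical ethanol yield: m_EtOH = 0.511 * m_glucose
m_EtOH = 0.511 * 267.65 = 136.7691 g

136.7691 g


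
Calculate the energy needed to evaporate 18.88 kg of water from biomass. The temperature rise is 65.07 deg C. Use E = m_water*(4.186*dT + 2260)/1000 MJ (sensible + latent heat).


E = m_water * (4.186 * dT + 2260) / 1000
= 18.88 * (4.186 * 65.07 + 2260) / 1000
= 47.8114 MJ

47.8114 MJ


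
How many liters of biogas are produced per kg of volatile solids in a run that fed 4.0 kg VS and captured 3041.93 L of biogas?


Y = V / VS
= 3041.93 / 4.0
= 760.4825 L/kg VS

760.4825 L/kg VS


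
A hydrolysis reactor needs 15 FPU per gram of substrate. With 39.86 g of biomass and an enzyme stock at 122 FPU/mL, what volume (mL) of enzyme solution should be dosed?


V = dosage * m_sub / activity
V = 15 * 39.86 / 122
V = 4.9008 mL

4.9008 mL


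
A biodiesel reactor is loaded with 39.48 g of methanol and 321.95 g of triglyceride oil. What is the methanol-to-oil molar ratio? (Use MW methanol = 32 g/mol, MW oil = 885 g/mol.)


Molar ratio = n_MeOH / n_oil = (MeOH/32) / (oil/885) = (MeOH * 885) / (32 * oil)
= (39.48 * 885) / (32 * 321.95)
= 3.3914

3.3914


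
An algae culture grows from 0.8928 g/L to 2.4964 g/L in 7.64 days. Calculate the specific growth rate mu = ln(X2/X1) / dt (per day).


mu = ln(X2/X1) / dt
= ln(2.4964/0.8928) / 7.64
= 0.1346 per day

0.1346 per day


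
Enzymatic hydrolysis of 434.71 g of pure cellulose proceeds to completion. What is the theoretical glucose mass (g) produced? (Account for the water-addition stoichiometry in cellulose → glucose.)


glucose = cellulose * 180/162
= 434.71 * 180/162
= 483.0111 g

483.0111 g


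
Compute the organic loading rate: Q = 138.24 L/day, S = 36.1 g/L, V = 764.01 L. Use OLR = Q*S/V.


OLR = Q * S / V
= 138.24 * 36.1 / 764.01
= 6.5319 g/L/day

6.5319 g/L/day


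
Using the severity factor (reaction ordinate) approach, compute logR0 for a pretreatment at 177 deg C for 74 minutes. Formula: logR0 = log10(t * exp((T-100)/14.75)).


logR0 = log10(t * exp((T - 100) / 14.75))
= log10(74 * exp((177 - 100) / 14.75))
= 4.1364

4.1364


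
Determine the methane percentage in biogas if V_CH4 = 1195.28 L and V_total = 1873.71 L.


CH4% = V_CH4 / V_total * 100
= 1195.28 / 1873.71 * 100
= 63.7922%

63.7922%


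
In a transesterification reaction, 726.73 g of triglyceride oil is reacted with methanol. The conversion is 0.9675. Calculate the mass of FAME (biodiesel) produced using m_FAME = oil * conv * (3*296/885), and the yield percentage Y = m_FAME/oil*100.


m_FAME = oil * conv * (3 * 296 / 885) = oil * conv * (888/885)
= 726.73 * 0.9675 * 888 / 885
= 705.4947 g
Y = m_FAME / oil * 100 = conv * (888/885) * 100
= 0.9675 * 888 / 885 * 100
= 97.08%

705.4947 g FAME; Y = 97.08%


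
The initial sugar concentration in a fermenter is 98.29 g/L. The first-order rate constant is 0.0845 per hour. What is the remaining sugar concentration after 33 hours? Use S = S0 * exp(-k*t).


S = S0 * exp(-k * t)
S = 98.29 * exp(-0.0845 * 33)
S = 6.0462 g/L

6.0462 g/L


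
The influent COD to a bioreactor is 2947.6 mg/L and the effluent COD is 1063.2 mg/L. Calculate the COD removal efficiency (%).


eta = (COD_in - COD_out) / COD_in * 100
= (2947.6 - 1063.2) / 2947.6 * 100
= 63.9300%

63.9300%


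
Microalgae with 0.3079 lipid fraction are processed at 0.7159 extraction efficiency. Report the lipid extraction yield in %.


Y = lipid_content * extraction_eff * 100
= 0.3079 * 0.7159 * 100
= 22.0426%

22.0426%


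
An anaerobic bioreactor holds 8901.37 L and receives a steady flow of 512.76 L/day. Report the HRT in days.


HRT = V / Q
= 8901.37 / 512.76
= 17.3597 days

17.3597 days


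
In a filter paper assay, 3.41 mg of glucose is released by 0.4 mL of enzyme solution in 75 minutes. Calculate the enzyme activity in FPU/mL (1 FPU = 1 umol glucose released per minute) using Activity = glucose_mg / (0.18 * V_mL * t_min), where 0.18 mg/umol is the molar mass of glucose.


Activity = glucose_mg / (0.18 mg/umol * V_mL * t_min)
= 3.41 / (0.18 * 0.4 * 75)
= 0.6315 FPU/mL

0.6315 FPU/mL


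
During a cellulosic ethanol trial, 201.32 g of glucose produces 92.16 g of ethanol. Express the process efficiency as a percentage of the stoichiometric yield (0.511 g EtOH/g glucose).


Fermentation efficiency = (actual / (0.511 * glucose)) * 100
= (92.16 / (0.511 * 201.32)) * 100
= 89.5849%

89.5849%


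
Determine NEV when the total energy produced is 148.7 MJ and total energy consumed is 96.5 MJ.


NEV = E_out - E_in
= 148.7 - 96.5
= 52.2000 MJ

52.2000 MJ


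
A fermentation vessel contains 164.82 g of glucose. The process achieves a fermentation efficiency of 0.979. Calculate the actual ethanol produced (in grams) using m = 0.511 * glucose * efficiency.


Actual ethanol: m = 0.511 * 164.82 * 0.979
m = 82.4543 g

82.4543 g


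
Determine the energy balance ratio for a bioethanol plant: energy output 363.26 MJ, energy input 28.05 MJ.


EROI = E_out / E_in
= 363.26 / 28.05
= 12.9504

12.9504


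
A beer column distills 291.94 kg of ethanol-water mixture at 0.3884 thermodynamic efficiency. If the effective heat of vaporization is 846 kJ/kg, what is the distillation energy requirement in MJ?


E = m * 846 / (eta * 1000)
= 291.94 * 846 / (0.3884 * 1000)
= 635.8940 MJ

635.8940 MJ


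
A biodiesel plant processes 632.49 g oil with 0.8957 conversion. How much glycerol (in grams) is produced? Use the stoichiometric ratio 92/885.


glycerol = oil * conv * (92/885)
= 632.49 * 0.8957 * 92 / 885
= 58.8926 g

58.8926 g


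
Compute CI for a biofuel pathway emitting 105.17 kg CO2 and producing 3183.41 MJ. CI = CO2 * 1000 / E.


CI = CO2 * 1000 / E
= 105.17 * 1000 / 3183.41
= 33.0369 g CO2/MJ

33.0369 g CO2/MJ


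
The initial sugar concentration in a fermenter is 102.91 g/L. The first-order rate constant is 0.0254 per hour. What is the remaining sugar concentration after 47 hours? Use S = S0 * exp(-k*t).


S = S0 * exp(-k * t)
S = 102.91 * exp(-0.0254 * 47)
S = 31.1887 g/L

31.1887 g/L


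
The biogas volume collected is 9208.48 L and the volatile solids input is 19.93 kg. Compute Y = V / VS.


Y = V / VS
= 9208.48 / 19.93
= 462.0411 L/kg VS

462.0411 L/kg VS


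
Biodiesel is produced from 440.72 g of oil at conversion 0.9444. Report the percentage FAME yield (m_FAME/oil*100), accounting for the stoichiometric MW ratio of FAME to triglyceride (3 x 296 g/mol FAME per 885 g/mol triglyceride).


m_FAME = oil * conv * (3 * 296 / 885) = oil * conv * (888/885)
= 440.72 * 0.9444 * 888 / 885
= 417.6269 g
Y = m_FAME / oil * 100 = conv * (888/885) * 100
= 0.9444 * 888 / 885 * 100
= 94.76%

94.76%


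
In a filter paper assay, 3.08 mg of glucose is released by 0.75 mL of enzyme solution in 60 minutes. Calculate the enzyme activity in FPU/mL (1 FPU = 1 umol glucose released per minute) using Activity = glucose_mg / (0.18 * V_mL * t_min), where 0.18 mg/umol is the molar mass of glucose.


Activity = glucose_mg / (0.18 mg/umol * V_mL * t_min)
= 3.08 / (0.18 * 0.75 * 60)
= 0.3802 FPU/mL

0.3802 FPU/mL


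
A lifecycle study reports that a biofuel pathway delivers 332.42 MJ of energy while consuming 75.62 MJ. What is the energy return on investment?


EROI = E_out / E_in
= 332.42 / 75.62
= 4.3959

4.3959


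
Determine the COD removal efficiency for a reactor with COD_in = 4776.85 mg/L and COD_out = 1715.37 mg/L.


eta = (COD_in - COD_out) / COD_in * 100
= (4776.85 - 1715.37) / 4776.85 * 100
= 64.0899%

64.0899%


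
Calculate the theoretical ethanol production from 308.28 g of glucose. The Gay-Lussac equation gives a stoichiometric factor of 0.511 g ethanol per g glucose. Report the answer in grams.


Theoretical ethanol yield: m_EtOH = 0.511 * m_glucose
m_EtOH = 0.511 * 308.28 = 157.5311 g

157.5311 g


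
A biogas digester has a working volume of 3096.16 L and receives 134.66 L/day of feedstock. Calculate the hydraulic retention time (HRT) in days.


HRT = V / Q
= 3096.16 / 134.66
= 22.9924 days

22.9924 days


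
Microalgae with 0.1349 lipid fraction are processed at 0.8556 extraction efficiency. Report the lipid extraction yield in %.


Y = lipid_content * extraction_eff * 100
= 0.1349 * 0.8556 * 100
= 11.5420%

11.5420%


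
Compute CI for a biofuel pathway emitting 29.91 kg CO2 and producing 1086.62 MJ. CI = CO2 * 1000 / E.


CI = CO2 * 1000 / E
= 29.91 * 1000 / 1086.62
= 27.5257 g CO2/MJ

27.5257 g CO2/MJ


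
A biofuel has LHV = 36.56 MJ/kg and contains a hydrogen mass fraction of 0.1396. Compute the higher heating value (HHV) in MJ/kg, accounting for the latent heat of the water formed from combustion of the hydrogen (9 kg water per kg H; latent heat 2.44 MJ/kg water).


HHV = LHV + H_frac * 9 * 2.44
= 36.56 + 0.1396 * 9 * 2.44
= 39.6256 MJ/kg

39.6256 MJ/kg


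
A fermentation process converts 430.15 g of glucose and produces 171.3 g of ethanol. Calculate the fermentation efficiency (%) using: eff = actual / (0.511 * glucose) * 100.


Fermentation efficiency = (actual / (0.511 * glucose)) * 100
= (171.3 / (0.511 * 430.15)) * 100
= 77.9321%

77.9321%


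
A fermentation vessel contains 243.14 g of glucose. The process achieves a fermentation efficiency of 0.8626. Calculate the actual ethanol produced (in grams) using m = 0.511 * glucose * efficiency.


Actual ethanol: m = 0.511 * 243.14 * 0.8626
m = 107.1733 g

107.1733 g


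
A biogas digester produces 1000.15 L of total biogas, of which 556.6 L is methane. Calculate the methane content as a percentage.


CH4% = V_CH4 / V_total * 100
= 556.6 / 1000.15 * 100
= 55.6517%

55.6517%


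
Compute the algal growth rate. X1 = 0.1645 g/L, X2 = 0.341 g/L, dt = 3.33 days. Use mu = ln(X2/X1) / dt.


mu = ln(X2/X1) / dt
= ln(0.341/0.1645) / 3.33
= 0.2189 per day

0.2189 per day


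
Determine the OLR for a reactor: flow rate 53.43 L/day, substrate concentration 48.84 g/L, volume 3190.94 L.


OLR = Q * S / V
= 53.43 * 48.84 / 3190.94
= 0.8178 g/L/day

0.8178 g/L/day


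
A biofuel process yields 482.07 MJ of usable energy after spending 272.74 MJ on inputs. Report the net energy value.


NEV = E_out - E_in
= 482.07 - 272.74
= 209.3300 MJ

209.3300 MJ


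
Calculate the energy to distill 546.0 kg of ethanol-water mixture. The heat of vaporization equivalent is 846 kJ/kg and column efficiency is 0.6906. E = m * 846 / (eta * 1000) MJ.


E = m * 846 / (eta * 1000)
= 546.0 * 846 / (0.6906 * 1000)
= 668.8619 MJ

668.8619 MJ


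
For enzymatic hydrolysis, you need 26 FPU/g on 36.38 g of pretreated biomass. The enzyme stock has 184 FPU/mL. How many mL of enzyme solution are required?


V = dosage * m_sub / activity
V = 26 * 36.38 / 184
V = 5.1407 mL

5.1407 mL


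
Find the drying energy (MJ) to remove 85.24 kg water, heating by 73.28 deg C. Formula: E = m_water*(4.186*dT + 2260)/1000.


E = m_water * (4.186 * dT + 2260) / 1000
= 85.24 * (4.186 * 73.28 + 2260) / 1000
= 218.7898 MJ

218.7898 MJ


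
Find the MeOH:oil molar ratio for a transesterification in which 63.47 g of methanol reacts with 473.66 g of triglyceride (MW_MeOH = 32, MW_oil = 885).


Molar ratio = n_MeOH / n_oil = (MeOH/32) / (oil/885) = (MeOH * 885) / (32 * oil)
= (63.47 * 885) / (32 * 473.66)
= 3.7059

3.7059


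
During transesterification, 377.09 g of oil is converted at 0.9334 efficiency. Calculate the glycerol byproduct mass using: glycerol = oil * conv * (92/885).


glycerol = oil * conv * (92/885)
= 377.09 * 0.9334 * 92 / 885
= 36.5896 g

36.5896 g


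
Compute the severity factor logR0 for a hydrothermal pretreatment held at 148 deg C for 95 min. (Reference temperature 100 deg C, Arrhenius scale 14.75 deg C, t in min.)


logR0 = log10(t * exp((T - 100) / 14.75))
= log10(95 * exp((148 - 100) / 14.75))
= 3.3910

3.3910


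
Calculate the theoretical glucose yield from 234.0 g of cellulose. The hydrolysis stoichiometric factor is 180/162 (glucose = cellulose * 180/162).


glucose = cellulose * 180/162
= 234.0 * 180/162
= 260.0000 g

260.0000 g


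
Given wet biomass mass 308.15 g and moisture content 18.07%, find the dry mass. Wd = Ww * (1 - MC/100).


Wd = Ww * (1 - MC/100)
= 308.15 * (1 - 18.07/100)
= 252.4673 g

252.4673 g


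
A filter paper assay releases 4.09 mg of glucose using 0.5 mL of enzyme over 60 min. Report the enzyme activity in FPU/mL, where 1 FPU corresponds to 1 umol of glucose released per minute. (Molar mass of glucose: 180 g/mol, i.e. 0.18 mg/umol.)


Activity = glucose_mg / (0.18 mg/umol * V_mL * t_min)
= 4.09 / (0.18 * 0.5 * 60)
= 0.7574 FPU/mL

0.7574 FPU/mL


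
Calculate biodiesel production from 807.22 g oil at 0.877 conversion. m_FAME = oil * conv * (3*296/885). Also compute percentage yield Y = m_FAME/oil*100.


m_FAME = oil * conv * (3 * 296 / 885) = oil * conv * (888/885)
= 807.22 * 0.877 * 888 / 885
= 710.3317 g
Y = m_FAME / oil * 100 = conv * (888/885) * 100
= 0.877 * 888 / 885 * 100
= 88.00%

710.3317 g FAME; Y = 88.00%


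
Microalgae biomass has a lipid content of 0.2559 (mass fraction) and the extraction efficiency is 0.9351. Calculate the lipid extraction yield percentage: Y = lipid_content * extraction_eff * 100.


Y = lipid_content * extraction_eff * 100
= 0.2559 * 0.9351 * 100
= 23.9292%

23.9292%


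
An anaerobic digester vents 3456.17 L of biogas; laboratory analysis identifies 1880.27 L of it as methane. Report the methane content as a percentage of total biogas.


CH4% = V_CH4 / V_total * 100
= 1880.27 / 3456.17 * 100
= 54.4033%

54.4033%


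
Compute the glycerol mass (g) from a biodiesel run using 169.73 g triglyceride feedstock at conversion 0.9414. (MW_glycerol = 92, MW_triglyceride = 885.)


glycerol = oil * conv * (92/885)
= 169.73 * 0.9414 * 92 / 885
= 16.6103 g

16.6103 g


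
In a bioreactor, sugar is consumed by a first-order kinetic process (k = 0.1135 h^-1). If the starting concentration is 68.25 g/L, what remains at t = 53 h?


S = S0 * exp(-k * t)
S = 68.25 * exp(-0.1135 * 53)
S = 0.1666 g/L

0.1666 g/L


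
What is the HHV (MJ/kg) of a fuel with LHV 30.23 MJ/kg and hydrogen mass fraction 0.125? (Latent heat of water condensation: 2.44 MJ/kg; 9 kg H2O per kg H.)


HHV = LHV + H_frac * 9 * 2.44
= 30.23 + 0.125 * 9 * 2.44
= 32.9750 MJ/kg

32.9750 MJ/kg


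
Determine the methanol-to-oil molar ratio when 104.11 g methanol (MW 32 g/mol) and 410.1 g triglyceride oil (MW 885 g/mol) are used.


Molar ratio = n_MeOH / n_oil = (MeOH/32) / (oil/885) = (MeOH * 885) / (32 * oil)
= (104.11 * 885) / (32 * 410.1)
= 7.0210

7.0210


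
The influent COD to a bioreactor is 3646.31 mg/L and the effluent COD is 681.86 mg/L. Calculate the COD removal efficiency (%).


eta = (COD_in - COD_out) / COD_in * 100
= (3646.31 - 681.86) / 3646.31 * 100
= 81.3000%

81.3000%


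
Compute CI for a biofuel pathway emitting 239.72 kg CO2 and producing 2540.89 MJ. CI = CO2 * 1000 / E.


CI = CO2 * 1000 / E
= 239.72 * 1000 / 2540.89
= 94.3449 g CO2/MJ

94.3449 g CO2/MJ


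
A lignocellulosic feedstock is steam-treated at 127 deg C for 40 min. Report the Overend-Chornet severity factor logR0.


logR0 = log10(t * exp((T - 100) / 14.75))
= log10(40 * exp((127 - 100) / 14.75))
= 2.3970

2.3970


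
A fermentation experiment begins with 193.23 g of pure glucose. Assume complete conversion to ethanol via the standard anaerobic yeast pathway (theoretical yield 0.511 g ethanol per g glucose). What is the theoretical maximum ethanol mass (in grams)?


Theoretical ethanol yield: m_EtOH = 0.511 * m_glucose
m_EtOH = 0.511 * 193.23 = 98.7405 g

98.7405 g


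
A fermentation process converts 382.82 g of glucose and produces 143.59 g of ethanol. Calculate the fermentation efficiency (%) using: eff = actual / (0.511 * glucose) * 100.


Fermentation efficiency = (actual / (0.511 * glucose)) * 100
= (143.59 / (0.511 * 382.82)) * 100
= 73.4021%

73.4021%


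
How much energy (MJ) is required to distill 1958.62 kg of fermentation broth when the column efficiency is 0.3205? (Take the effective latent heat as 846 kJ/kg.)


E = m * 846 / (eta * 1000)
= 1958.62 * 846 / (0.3205 * 1000)
= 5170.0235 MJ

5170.0235 MJ


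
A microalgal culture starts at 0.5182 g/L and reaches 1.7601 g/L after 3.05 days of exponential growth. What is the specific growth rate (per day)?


mu = ln(X2/X1) / dt
= ln(1.7601/0.5182) / 3.05
= 0.4009 per day

0.4009 per day


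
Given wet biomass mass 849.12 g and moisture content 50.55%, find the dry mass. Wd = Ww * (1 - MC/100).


Wd = Ww * (1 - MC/100)
= 849.12 * (1 - 50.55/100)
= 419.8898 g

419.8898 g


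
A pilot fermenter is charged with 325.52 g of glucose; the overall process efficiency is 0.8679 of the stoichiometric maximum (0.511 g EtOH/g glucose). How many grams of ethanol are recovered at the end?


Actual ethanol: m = 0.511 * 325.52 * 0.8679
m = 144.3671 g

144.3671 g


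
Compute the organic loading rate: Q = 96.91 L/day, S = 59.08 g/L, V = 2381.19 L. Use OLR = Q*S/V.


OLR = Q * S / V
= 96.91 * 59.08 / 2381.19
= 2.4044 g/L/day

2.4044 g/L/day


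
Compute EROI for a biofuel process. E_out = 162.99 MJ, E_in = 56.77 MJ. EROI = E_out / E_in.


EROI = E_out / E_in
= 162.99 / 56.77
= 2.8711

2.8711


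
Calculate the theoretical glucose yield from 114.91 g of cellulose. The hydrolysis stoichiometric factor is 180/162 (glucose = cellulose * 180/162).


glucose = cellulose * 180/162
= 114.91 * 180/162
= 127.6778 g

127.6778 g


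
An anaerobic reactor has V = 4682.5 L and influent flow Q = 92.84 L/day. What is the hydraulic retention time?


HRT = V / Q
= 4682.5 / 92.84
= 50.4362 days

50.4362 days


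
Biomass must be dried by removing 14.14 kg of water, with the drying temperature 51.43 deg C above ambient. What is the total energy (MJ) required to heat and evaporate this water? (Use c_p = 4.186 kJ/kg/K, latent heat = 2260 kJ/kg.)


E = m_water * (4.186 * dT + 2260) / 1000
= 14.14 * (4.186 * 51.43 + 2260) / 1000
= 35.0005 MJ

35.0005 MJ


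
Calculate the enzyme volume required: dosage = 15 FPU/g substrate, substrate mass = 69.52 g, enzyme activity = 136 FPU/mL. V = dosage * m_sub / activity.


V = dosage * m_sub / activity
V = 15 * 69.52 / 136
V = 7.6676 mL

7.6676 mL
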